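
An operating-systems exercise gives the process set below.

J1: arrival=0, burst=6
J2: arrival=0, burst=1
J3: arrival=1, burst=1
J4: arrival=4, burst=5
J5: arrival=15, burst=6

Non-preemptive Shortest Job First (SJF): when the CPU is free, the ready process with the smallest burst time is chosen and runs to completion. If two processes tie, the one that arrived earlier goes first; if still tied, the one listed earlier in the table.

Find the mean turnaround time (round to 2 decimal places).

5.00

Schedule: | J2 0-1 | J3 1-2 | J1 2-8 | J4 8-13 | idle 13-15 | J5 15-21 |
Completion: J1=8  J2=1  J3=2  J4=13  J5=21
Turnaround (C−A): J1=8  J2=1  J3=1  J4=9  J5=6
Turnaround times: J1=8, J2=1, J3=1, J4=9, J5=6
Average turnaround = (8+1+1+9+6) / 5 = 25/5 = 5.00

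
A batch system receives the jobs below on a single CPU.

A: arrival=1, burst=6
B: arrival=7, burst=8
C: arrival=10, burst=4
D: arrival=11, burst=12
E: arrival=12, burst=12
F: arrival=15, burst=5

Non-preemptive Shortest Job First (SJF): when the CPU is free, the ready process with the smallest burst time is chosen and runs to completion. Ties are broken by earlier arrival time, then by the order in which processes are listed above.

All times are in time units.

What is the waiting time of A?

Schedule: | idle 0-1 | A 1-7 | B 7-15 | C 15-19 | F 19-24 | D 24-36 | E 36-48 |
Completion: A=7  B=15  C=19  D=36  E=48  F=24
Waiting(A) = turnaround − burst = 6 − 6 = 0

0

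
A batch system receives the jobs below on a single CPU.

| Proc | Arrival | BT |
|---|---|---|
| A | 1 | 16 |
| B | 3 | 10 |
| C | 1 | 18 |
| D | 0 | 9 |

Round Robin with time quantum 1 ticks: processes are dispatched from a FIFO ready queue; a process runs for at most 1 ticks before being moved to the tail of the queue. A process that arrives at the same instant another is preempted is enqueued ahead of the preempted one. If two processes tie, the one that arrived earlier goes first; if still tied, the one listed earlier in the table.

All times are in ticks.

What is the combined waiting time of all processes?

117

Gantt: | D 0-1 | A 1-2 | C 2-3 | D 3-4 | A 4-5 | B 5-6 | C 6-7 | D 7-8 | A 8-9 | B 9-10 | C 10-11 | D 11-12 | A 12-13 | B 13-14 | C 14-15 | D 15-16 | A 16-17 | B 17-18 | C 18-19 | D 19-20 | A 20-21 | B 21-22 | C 22-23 | D 23-24 | A 24-25 | B 25-26 | C 26-27 | D 27-28 | A 28-29 | B 29-30 | C 30-31 | D 31-32 | A 32-33 | B 33-34 | C 34-35 | A 35-36 | B 36-37 | C 37-38 | A 38-39 | B 39-40 | C 40-41 | A 41-42 | C 42-43 | A 43-44 | C 44-45 | A 45-46 | C 46-47 | A 47-48 | C 48-49 | A 49-50 | C 50-53 |
Completion: A=50  B=40  C=53  D=32
Waiting = turnaround − burst: A=33, B=27, C=34, D=23
Total waiting = 33 + 27 + 34 + 23 = 117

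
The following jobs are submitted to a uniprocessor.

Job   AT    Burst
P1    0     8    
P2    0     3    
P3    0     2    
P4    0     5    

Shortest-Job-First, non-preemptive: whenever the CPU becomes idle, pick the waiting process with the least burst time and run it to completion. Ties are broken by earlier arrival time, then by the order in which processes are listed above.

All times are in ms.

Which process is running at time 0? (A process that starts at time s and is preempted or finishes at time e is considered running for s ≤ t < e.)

Timeline: | P3 0-2 | P2 2-5 | P4 5-10 | P1 10-18 |
Completion: P1=18  P2=5  P3=2  P4=10
Turnaround (C−A): P1=18  P2=5  P3=2  P4=10

P3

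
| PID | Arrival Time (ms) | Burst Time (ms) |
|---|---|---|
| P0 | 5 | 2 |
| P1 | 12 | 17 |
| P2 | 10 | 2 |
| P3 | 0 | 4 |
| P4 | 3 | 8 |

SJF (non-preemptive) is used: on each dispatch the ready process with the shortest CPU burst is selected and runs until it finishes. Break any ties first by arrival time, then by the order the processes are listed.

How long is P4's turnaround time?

Timeline: | P3 0-4 | P4 4-12 | P0 12-14 | P2 14-16 | P1 16-33 |
Completion: P0=14  P1=33  P2=16  P3=4  P4=12
Turnaround(P4) = completion − arrival = 12 − 3 = 9

9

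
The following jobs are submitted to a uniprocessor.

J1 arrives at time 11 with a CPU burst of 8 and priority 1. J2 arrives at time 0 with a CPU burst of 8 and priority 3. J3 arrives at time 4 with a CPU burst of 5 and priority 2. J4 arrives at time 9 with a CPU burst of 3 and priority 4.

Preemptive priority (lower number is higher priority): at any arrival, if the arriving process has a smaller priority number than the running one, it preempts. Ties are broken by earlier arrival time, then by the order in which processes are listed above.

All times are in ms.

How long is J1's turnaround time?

Gantt: | J2 0-4 | J3 4-9 | J2 9-11 | J1 11-19 | J2 19-21 | J4 21-24 |
Completion: J1=19  J2=21  J3=9  J4=24
Turnaround(J1) = completion − arrival = 19 − 11 = 8

8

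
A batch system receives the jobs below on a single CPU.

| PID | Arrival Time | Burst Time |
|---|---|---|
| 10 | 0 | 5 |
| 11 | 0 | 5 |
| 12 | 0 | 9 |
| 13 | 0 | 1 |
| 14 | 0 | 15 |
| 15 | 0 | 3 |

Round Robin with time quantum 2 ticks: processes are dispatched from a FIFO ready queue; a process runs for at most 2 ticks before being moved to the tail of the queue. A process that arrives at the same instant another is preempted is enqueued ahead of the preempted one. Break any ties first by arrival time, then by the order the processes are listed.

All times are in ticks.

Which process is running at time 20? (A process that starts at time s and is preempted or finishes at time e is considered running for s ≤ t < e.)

10

Timeline: | 10 0-2 | 11 2-4 | 12 4-6 | 13 6-7 | 14 7-9 | 15 9-11 | 10 11-13 | 11 13-15 | 12 15-17 | 14 17-19 | 15 19-20 | 10 20-21 | 11 21-22 | 12 22-24 | 14 24-26 | 12 26-28 | 14 28-30 | 12 30-31 | 14 31-38 |
Completion: 10=21  11=22  12=31  13=7  14=38  15=20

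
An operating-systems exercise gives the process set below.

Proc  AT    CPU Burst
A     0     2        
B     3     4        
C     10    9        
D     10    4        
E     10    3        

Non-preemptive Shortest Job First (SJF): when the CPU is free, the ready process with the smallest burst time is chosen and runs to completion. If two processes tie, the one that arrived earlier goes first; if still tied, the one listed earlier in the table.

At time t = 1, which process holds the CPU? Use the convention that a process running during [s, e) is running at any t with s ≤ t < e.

Schedule: | A 0-2 | idle 2-3 | B 3-7 | idle 7-10 | E 10-13 | D 13-17 | C 17-26 |
Completion: A=2  B=7  C=26  D=17  E=13
Turnaround (C−A): A=2  B=4  C=16  D=7  E=3

A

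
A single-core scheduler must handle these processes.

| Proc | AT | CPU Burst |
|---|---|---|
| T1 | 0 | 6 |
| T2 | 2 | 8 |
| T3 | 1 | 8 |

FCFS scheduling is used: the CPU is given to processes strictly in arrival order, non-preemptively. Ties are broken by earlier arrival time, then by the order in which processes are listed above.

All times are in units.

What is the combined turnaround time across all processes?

39

Gantt: | T1 0-6 | T3 6-14 | T2 14-22 |
Completion: T1=6  T2=22  T3=14
Turnaround (C−A): T1=6  T2=20  T3=13
Turnaround = completion − arrival: T1=6, T2=20, T3=13
Total turnaround = 6 + 20 + 13 = 39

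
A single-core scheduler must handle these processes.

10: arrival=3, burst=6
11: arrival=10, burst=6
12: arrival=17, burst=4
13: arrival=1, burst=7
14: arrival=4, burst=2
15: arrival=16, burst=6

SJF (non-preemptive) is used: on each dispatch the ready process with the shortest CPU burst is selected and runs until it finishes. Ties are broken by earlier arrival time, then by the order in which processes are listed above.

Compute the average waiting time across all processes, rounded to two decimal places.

Gantt: | idle 0-1 | 13 1-8 | 14 8-10 | 10 10-16 | 11 16-22 | 12 22-26 | 15 26-32 |
Completion: 10=16  11=22  12=26  13=8  14=10  15=32
Turnaround (C−A): 10=13  11=12  12=9  13=7  14=6  15=16
Waiting times: 10=7, 11=6, 12=5, 13=0, 14=4, 15=10
Average waiting = (7+6+5+0+4+10) / 6 = 32/6 = 5.33

5.33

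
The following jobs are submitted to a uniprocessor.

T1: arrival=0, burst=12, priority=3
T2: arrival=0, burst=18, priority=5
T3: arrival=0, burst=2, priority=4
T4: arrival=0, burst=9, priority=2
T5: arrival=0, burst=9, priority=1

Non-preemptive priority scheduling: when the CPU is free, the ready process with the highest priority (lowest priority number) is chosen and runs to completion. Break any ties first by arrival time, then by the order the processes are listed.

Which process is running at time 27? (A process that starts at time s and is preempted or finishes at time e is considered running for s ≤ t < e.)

Schedule: | T5 0-9 | T4 9-18 | T1 18-30 | T3 30-32 | T2 32-50 |
Completion: T1=30  T2=50  T3=32  T4=18  T5=9

T1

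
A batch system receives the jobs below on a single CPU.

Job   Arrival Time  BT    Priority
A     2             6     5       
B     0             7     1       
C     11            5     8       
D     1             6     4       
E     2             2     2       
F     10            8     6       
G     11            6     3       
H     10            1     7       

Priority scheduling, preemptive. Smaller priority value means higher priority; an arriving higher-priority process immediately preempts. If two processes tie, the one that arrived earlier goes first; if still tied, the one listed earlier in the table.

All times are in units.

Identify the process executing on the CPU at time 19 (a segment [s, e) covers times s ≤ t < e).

D

Timeline: | B 0-7 | E 7-9 | D 9-11 | G 11-17 | D 17-21 | A 21-27 | F 27-35 | H 35-36 | C 36-41 |
Completion: A=27  B=7  C=41  D=21  E=9  F=35  G=17  H=36
Turnaround (C−A): A=25  B=7  C=30  D=20  E=7  F=25  G=6  H=26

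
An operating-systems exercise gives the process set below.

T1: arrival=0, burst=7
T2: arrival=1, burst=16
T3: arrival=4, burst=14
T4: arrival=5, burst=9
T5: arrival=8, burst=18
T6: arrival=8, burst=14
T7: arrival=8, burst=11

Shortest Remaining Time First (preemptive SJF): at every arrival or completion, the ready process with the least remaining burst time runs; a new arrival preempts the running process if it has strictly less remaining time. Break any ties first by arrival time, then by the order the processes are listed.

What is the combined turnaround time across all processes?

Schedule: | T1 0-7 | T4 7-16 | T7 16-27 | T3 27-41 | T6 41-55 | T2 55-71 | T5 71-89 |
Completion: T1=7  T2=71  T3=41  T4=16  T5=89  T6=55  T7=27
Turnaround = completion − arrival: T1=7, T2=70, T3=37, T4=11, T5=81, T6=47, T7=19
Total turnaround = 7 + 70 + 37 + 11 + 81 + 47 + 19 = 272

272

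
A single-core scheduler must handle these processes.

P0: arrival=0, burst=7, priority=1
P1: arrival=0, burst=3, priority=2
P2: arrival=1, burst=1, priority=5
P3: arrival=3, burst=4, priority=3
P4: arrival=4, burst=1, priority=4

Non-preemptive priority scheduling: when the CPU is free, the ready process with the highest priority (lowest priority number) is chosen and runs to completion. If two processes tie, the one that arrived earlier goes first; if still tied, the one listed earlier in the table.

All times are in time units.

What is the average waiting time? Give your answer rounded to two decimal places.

Gantt: | P0 0-7 | P1 7-10 | P3 10-14 | P4 14-15 | P2 15-16 |
Completion: P0=7  P1=10  P2=16  P3=14  P4=15
Turnaround (C−A): P0=7  P1=10  P2=15  P3=11  P4=11
Waiting times: P0=0, P1=7, P2=14, P3=7, P4=10
Average waiting = (0+7+14+7+10) / 5 = 38/5 = 7.60

7.60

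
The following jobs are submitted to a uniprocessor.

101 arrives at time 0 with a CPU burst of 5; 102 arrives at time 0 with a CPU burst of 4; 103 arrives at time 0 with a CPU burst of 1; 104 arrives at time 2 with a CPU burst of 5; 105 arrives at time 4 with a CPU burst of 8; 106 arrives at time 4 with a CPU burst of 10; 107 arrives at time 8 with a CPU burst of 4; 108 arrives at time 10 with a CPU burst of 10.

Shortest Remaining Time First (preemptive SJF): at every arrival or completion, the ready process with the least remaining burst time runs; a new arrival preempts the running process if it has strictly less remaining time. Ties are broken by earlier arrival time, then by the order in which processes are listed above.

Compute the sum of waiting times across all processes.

85

Timeline: | 103 0-1 | 102 1-5 | 101 5-10 | 107 10-14 | 104 14-19 | 105 19-27 | 106 27-37 | 108 37-47 |
Completion: 101=10  102=5  103=1  104=19  105=27  106=37  107=14  108=47
Waiting = turnaround − burst: 101=5, 102=1, 103=0, 104=12, 105=15, 106=23, 107=2, 108=27
Total waiting = 5 + 1 + 0 + 12 + 15 + 23 + 2 + 27 = 85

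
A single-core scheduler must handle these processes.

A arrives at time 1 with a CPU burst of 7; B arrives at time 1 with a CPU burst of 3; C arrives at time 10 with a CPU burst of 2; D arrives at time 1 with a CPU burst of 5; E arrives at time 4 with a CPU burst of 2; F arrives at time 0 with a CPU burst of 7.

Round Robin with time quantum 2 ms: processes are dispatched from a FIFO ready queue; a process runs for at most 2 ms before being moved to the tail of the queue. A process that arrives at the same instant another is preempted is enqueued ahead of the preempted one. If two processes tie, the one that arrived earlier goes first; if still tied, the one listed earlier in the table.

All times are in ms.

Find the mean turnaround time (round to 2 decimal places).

Timeline: | F 0-2 | A 2-4 | B 4-6 | D 6-8 | F 8-10 | E 10-12 | A 12-14 | B 14-15 | D 15-17 | C 17-19 | F 19-21 | A 21-23 | D 23-24 | F 24-25 | A 25-26 |
Completion: A=26  B=15  C=19  D=24  E=12  F=25
Turnaround times: A=25, B=14, C=9, D=23, E=8, F=25
Average turnaround = (25+14+9+23+8+25) / 6 = 104/6 = 17.33

17.33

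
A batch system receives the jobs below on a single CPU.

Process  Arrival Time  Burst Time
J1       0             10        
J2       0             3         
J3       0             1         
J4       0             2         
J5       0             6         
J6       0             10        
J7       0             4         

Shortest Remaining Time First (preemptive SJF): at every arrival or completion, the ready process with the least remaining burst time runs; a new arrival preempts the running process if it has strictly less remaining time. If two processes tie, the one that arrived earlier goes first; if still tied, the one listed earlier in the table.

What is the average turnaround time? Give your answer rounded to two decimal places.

Gantt: | J3 0-1 | J4 1-3 | J2 3-6 | J7 6-10 | J5 10-16 | J1 16-26 | J6 26-36 |
Completion: J1=26  J2=6  J3=1  J4=3  J5=16  J6=36  J7=10
Turnaround (C−A): J1=26  J2=6  J3=1  J4=3  J5=16  J6=36  J7=10
Turnaround times: J1=26, J2=6, J3=1, J4=3, J5=16, J6=36, J7=10
Average turnaround = (26+6+1+3+16+36+10) / 7 = 98/7 = 14.00

14.00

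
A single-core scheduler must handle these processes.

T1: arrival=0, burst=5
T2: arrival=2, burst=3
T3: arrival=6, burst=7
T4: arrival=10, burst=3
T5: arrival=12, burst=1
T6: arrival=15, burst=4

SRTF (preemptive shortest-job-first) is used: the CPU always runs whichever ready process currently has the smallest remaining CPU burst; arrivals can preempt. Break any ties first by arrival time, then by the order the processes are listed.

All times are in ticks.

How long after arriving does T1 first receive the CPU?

0

Schedule: | T1 0-5 | T2 5-8 | T3 8-10 | T4 10-13 | T5 13-14 | T3 14-19 | T6 19-23 |
Completion: T1=5  T2=8  T3=19  T4=13  T5=14  T6=23
Turnaround (C−A): T1=5  T2=6  T3=13  T4=3  T5=2  T6=8
Response(T1) = first start − arrival = 0 − 0 = 0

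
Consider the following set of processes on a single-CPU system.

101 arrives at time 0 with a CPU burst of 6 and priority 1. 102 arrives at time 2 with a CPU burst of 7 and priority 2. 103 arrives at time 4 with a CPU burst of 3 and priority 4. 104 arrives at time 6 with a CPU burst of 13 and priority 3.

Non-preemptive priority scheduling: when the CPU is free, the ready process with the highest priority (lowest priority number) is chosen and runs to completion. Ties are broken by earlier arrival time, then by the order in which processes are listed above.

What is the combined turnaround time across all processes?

Gantt: | 101 0-6 | 102 6-13 | 104 13-26 | 103 26-29 |
Completion: 101=6  102=13  103=29  104=26
Turnaround = completion − arrival: 101=6, 102=11, 103=25, 104=20
Total turnaround = 6 + 11 + 25 + 20 = 62

62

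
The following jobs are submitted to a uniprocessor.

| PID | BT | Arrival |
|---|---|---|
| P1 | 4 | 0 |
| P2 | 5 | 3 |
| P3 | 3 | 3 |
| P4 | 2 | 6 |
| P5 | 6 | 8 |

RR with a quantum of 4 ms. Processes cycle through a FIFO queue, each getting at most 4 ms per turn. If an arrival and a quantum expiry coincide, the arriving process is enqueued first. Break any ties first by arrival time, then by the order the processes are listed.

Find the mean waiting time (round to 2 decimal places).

5.20

Timeline: | P1 0-4 | P2 4-8 | P3 8-11 | P4 11-13 | P5 13-17 | P2 17-18 | P5 18-20 |
Completion: P1=4  P2=18  P3=11  P4=13  P5=20
Turnaround (C−A): P1=4  P2=15  P3=8  P4=7  P5=12
Waiting times: P1=0, P2=10, P3=5, P4=5, P5=6
Average waiting = (0+10+5+5+6) / 5 = 26/5 = 5.20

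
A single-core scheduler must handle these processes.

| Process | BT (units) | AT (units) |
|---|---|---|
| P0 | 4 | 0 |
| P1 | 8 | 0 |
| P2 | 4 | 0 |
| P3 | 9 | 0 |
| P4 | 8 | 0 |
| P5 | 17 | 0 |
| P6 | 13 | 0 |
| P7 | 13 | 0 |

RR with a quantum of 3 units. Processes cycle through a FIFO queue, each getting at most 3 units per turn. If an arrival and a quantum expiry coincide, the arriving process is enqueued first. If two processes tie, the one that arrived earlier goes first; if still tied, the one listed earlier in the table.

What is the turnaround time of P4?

51

Timeline: | P0 0-3 | P1 3-6 | P2 6-9 | P3 9-12 | P4 12-15 | P5 15-18 | P6 18-21 | P7 21-24 | P0 24-25 | P1 25-28 | P2 28-29 | P3 29-32 | P4 32-35 | P5 35-38 | P6 38-41 | P7 41-44 | P1 44-46 | P3 46-49 | P4 49-51 | P5 51-54 | P6 54-57 | P7 57-60 | P5 60-63 | P6 63-66 | P7 66-69 | P5 69-72 | P6 72-73 | P7 73-74 | P5 74-76 |
Completion: P0=25  P1=46  P2=29  P3=49  P4=51  P5=76  P6=73  P7=74
Turnaround(P4) = completion − arrival = 51 − 0 = 51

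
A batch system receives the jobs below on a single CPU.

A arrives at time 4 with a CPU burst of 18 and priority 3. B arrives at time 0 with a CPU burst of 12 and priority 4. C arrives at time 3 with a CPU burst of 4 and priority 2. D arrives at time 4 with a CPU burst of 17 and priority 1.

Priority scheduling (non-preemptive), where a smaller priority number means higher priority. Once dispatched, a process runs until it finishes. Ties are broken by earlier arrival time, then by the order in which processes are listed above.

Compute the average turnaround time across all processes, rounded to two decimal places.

Schedule: | B 0-12 | D 12-29 | C 29-33 | A 33-51 |
Completion: A=51  B=12  C=33  D=29
Turnaround times: A=47, B=12, C=30, D=25
Average turnaround = (47+12+30+25) / 4 = 114/4 = 28.50

28.50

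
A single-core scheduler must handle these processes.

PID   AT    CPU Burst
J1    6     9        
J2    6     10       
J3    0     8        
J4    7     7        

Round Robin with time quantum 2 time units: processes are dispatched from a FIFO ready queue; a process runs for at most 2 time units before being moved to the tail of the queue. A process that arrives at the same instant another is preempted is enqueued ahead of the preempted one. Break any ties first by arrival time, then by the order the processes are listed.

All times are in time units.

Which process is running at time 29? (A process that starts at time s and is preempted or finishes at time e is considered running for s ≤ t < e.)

Gantt: | J3 0-6 | J1 6-8 | J2 8-10 | J3 10-12 | J4 12-14 | J1 14-16 | J2 16-18 | J4 18-20 | J1 20-22 | J2 22-24 | J4 24-26 | J1 26-28 | J2 28-30 | J4 30-31 | J1 31-32 | J2 32-34 |
Completion: J1=32  J2=34  J3=12  J4=31

J2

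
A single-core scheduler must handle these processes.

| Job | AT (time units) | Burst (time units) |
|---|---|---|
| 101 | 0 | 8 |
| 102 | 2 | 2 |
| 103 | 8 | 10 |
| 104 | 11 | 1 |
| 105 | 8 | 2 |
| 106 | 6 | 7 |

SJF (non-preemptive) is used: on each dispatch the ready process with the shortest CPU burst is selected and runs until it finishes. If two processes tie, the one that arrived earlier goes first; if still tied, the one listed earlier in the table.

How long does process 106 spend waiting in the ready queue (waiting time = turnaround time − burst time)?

7

Timeline: | 101 0-8 | 102 8-10 | 105 10-12 | 104 12-13 | 106 13-20 | 103 20-30 |
Completion: 101=8  102=10  103=30  104=13  105=12  106=20
Turnaround (C−A): 101=8  102=8  103=22  104=2  105=4  106=14
Waiting(106) = turnaround − burst = 14 − 7 = 7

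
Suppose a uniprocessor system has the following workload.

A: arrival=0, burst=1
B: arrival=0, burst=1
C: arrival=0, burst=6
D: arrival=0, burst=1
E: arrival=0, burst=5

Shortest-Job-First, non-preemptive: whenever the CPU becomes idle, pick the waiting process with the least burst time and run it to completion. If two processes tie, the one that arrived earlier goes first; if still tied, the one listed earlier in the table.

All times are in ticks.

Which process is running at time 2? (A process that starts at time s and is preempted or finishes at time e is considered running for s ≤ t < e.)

D

Gantt: | A 0-1 | B 1-2 | D 2-3 | E 3-8 | C 8-14 |
Completion: A=1  B=2  C=14  D=3  E=8
Turnaround (C−A): A=1  B=2  C=14  D=3  E=8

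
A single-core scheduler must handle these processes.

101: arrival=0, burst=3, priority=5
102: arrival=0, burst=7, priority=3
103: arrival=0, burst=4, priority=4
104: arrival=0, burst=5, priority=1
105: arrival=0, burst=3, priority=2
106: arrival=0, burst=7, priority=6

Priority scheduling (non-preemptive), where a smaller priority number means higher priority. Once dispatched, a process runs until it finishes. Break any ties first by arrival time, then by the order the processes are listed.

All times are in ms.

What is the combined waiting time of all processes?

Schedule: | 104 0-5 | 105 5-8 | 102 8-15 | 103 15-19 | 101 19-22 | 106 22-29 |
Completion: 101=22  102=15  103=19  104=5  105=8  106=29
Turnaround (C−A): 101=22  102=15  103=19  104=5  105=8  106=29
Waiting = turnaround − burst: 101=19, 102=8, 103=15, 104=0, 105=5, 106=22
Total waiting = 19 + 8 + 15 + 0 + 5 + 22 = 69

69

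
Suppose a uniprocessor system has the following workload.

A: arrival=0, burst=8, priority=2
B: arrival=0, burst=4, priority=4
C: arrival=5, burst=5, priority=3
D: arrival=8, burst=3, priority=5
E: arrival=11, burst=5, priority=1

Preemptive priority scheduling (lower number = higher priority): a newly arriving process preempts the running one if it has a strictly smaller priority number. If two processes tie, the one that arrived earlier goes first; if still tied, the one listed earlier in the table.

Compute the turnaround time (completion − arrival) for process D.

Timeline: | A 0-8 | C 8-11 | E 11-16 | C 16-18 | B 18-22 | D 22-25 |
Completion: A=8  B=22  C=18  D=25  E=16
Turnaround(D) = completion − arrival = 25 − 8 = 17

17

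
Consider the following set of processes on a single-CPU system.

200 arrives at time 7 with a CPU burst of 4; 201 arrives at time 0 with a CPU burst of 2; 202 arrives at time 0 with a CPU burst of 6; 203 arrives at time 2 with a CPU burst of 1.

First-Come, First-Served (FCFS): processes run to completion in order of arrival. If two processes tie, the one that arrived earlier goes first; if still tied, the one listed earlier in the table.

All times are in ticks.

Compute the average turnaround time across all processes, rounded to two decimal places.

5.75

Gantt: | 201 0-2 | 202 2-8 | 203 8-9 | 200 9-13 |
Completion: 200=13  201=2  202=8  203=9
Turnaround (C−A): 200=6  201=2  202=8  203=7
Turnaround times: 200=6, 201=2, 202=8, 203=7
Average turnaround = (6+2+8+7) / 4 = 23/4 = 5.75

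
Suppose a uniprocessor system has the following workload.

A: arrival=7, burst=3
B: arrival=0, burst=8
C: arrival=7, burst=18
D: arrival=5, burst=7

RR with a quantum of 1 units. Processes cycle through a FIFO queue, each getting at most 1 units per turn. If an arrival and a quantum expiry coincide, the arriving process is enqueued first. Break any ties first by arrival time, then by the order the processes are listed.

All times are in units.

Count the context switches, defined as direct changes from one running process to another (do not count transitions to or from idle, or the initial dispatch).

19

Timeline: | B 0-5 | D 5-6 | B 6-7 | D 7-8 | A 8-9 | C 9-10 | B 10-11 | D 11-12 | A 12-13 | C 13-14 | B 14-15 | D 15-16 | A 16-17 | C 17-18 | D 18-19 | C 19-20 | D 20-21 | C 21-22 | D 22-23 | C 23-36 |
Completion: A=17  B=15  C=36  D=23
Turnaround (C−A): A=10  B=15  C=29  D=18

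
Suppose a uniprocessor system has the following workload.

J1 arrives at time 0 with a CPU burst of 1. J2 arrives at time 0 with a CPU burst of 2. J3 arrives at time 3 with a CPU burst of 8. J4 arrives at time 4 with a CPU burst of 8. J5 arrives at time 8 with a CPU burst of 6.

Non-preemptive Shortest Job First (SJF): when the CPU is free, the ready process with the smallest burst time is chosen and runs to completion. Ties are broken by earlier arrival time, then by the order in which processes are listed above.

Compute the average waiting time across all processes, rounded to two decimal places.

3.40

Gantt: | J1 0-1 | J2 1-3 | J3 3-11 | J5 11-17 | J4 17-25 |
Completion: J1=1  J2=3  J3=11  J4=25  J5=17
Waiting times: J1=0, J2=1, J3=0, J4=13, J5=3
Average waiting = (0+1+0+13+3) / 5 = 17/5 = 3.40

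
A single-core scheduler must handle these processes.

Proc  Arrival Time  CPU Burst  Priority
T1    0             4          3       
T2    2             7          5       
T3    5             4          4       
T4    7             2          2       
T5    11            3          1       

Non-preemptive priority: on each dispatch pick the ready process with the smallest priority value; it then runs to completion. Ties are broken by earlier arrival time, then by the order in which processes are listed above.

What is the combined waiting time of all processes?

Schedule: | T1 0-4 | T2 4-11 | T5 11-14 | T4 14-16 | T3 16-20 |
Completion: T1=4  T2=11  T3=20  T4=16  T5=14
Waiting = turnaround − burst: T1=0, T2=2, T3=11, T4=7, T5=0
Total waiting = 0 + 2 + 11 + 7 + 0 = 20

20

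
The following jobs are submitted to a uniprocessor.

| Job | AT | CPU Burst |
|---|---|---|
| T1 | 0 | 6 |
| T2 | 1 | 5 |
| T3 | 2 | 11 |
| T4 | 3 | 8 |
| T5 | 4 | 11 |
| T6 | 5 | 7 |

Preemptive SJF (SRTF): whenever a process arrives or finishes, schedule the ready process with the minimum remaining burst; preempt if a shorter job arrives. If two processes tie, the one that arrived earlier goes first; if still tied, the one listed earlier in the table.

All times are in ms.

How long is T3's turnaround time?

Timeline: | T1 0-6 | T2 6-11 | T6 11-18 | T4 18-26 | T3 26-37 | T5 37-48 |
Completion: T1=6  T2=11  T3=37  T4=26  T5=48  T6=18
Turnaround(T3) = completion − arrival = 37 − 2 = 35

35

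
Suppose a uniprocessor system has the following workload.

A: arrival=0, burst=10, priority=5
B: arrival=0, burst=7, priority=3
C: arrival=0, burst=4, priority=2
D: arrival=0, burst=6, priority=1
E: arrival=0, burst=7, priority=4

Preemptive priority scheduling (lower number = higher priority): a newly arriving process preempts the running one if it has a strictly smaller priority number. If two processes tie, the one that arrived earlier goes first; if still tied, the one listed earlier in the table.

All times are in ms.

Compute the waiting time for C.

Schedule: | D 0-6 | C 6-10 | B 10-17 | E 17-24 | A 24-34 |
Completion: A=34  B=17  C=10  D=6  E=24
Turnaround (C−A): A=34  B=17  C=10  D=6  E=24
Waiting(C) = turnaround − burst = 10 − 4 = 6

6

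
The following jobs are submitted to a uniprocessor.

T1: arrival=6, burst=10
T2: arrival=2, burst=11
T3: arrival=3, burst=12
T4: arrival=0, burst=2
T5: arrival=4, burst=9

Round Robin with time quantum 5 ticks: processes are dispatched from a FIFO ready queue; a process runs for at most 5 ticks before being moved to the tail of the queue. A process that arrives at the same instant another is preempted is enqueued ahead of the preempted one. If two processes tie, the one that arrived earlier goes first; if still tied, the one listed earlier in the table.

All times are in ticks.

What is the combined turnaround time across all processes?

Timeline: | T4 0-2 | T2 2-7 | T3 7-12 | T5 12-17 | T1 17-22 | T2 22-27 | T3 27-32 | T5 32-36 | T1 36-41 | T2 41-42 | T3 42-44 |
Completion: T1=41  T2=42  T3=44  T4=2  T5=36
Turnaround (C−A): T1=35  T2=40  T3=41  T4=2  T5=32
Turnaround = completion − arrival: T1=35, T2=40, T3=41, T4=2, T5=32
Total turnaround = 35 + 40 + 41 + 2 + 32 = 150

150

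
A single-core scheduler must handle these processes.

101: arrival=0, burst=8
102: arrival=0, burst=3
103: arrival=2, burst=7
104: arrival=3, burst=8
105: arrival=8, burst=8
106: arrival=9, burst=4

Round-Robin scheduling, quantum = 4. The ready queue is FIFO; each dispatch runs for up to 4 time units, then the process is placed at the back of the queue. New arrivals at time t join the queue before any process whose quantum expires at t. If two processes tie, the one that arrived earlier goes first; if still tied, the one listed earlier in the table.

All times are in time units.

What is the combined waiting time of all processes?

Timeline: | 101 0-4 | 102 4-7 | 103 7-11 | 104 11-15 | 101 15-19 | 105 19-23 | 106 23-27 | 103 27-30 | 104 30-34 | 105 34-38 |
Completion: 101=19  102=7  103=30  104=34  105=38  106=27
Turnaround (C−A): 101=19  102=7  103=28  104=31  105=30  106=18
Waiting = turnaround − burst: 101=11, 102=4, 103=21, 104=23, 105=22, 106=14
Total waiting = 11 + 4 + 21 + 23 + 22 + 14 = 95

95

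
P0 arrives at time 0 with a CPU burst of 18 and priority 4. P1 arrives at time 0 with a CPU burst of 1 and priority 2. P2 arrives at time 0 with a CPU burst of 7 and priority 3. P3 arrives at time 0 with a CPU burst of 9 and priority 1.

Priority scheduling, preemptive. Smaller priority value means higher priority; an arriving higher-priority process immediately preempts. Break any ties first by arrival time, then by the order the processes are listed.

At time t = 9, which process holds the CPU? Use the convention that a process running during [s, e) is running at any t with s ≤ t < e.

Timeline: | P3 0-9 | P1 9-10 | P2 10-17 | P0 17-35 |
Completion: P0=35  P1=10  P2=17  P3=9

P1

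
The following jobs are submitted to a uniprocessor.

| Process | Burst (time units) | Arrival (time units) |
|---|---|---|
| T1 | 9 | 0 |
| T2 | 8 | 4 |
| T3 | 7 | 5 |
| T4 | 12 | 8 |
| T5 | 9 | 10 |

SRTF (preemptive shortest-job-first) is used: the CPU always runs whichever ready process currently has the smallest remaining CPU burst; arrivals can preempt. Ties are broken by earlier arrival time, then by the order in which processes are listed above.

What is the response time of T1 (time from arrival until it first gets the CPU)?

0

Gantt: | T1 0-9 | T3 9-16 | T2 16-24 | T5 24-33 | T4 33-45 |
Completion: T1=9  T2=24  T3=16  T4=45  T5=33
Turnaround (C−A): T1=9  T2=20  T3=11  T4=37  T5=23
Response(T1) = first start − arrival = 0 − 0 = 0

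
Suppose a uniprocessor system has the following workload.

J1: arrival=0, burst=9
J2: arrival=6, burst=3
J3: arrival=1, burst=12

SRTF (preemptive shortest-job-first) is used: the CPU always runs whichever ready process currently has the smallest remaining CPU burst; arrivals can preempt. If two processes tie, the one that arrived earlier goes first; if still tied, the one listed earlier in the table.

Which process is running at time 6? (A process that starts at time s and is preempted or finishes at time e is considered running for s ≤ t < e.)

J1

Gantt: | J1 0-9 | J2 9-12 | J3 12-24 |
Completion: J1=9  J2=12  J3=24
Turnaround (C−A): J1=9  J2=6  J3=23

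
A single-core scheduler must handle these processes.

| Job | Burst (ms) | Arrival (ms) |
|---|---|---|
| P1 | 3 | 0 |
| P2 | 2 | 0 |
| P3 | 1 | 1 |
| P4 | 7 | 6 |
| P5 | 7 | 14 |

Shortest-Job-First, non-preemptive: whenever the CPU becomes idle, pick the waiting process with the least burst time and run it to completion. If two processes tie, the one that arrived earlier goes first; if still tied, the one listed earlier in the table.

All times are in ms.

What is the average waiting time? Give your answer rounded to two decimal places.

Timeline: | P2 0-2 | P3 2-3 | P1 3-6 | P4 6-13 | idle 13-14 | P5 14-21 |
Completion: P1=6  P2=2  P3=3  P4=13  P5=21
Turnaround (C−A): P1=6  P2=2  P3=2  P4=7  P5=7
Waiting times: P1=3, P2=0, P3=1, P4=0, P5=0
Average waiting = (3+0+1+0+0) / 5 = 4/5 = 0.80

0.80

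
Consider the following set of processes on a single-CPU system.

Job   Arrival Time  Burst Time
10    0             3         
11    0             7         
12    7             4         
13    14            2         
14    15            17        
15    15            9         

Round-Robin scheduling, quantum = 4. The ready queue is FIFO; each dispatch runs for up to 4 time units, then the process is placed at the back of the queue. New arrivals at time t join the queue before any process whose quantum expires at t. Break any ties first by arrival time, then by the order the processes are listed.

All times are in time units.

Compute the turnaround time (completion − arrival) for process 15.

22

Gantt: | 10 0-3 | 11 3-7 | 12 7-11 | 11 11-14 | 13 14-16 | 14 16-20 | 15 20-24 | 14 24-28 | 15 28-32 | 14 32-36 | 15 36-37 | 14 37-42 |
Completion: 10=3  11=14  12=11  13=16  14=42  15=37
Turnaround (C−A): 10=3  11=14  12=4  13=2  14=27  15=22
Turnaround(15) = completion − arrival = 37 − 15 = 22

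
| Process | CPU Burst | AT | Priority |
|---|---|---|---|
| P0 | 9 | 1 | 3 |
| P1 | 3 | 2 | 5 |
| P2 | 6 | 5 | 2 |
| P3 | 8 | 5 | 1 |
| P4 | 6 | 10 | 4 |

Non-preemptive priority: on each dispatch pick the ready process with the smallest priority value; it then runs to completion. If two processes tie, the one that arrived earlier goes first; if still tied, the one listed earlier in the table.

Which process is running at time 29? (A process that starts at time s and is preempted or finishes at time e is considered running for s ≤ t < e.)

P4

Gantt: | idle 0-1 | P0 1-10 | P3 10-18 | P2 18-24 | P4 24-30 | P1 30-33 |
Completion: P0=10  P1=33  P2=24  P3=18  P4=30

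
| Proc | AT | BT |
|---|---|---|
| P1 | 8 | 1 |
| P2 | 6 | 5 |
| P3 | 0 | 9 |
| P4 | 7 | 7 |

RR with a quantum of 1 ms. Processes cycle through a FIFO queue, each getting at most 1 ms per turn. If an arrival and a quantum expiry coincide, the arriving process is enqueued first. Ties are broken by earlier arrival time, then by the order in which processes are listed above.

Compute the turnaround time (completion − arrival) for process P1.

Timeline: | P3 0-6 | P2 6-7 | P3 7-8 | P4 8-9 | P2 9-10 | P1 10-11 | P3 11-12 | P4 12-13 | P2 13-14 | P3 14-15 | P4 15-16 | P2 16-17 | P4 17-18 | P2 18-19 | P4 19-22 |
Completion: P1=11  P2=19  P3=15  P4=22
Turnaround(P1) = completion − arrival = 11 − 8 = 3

3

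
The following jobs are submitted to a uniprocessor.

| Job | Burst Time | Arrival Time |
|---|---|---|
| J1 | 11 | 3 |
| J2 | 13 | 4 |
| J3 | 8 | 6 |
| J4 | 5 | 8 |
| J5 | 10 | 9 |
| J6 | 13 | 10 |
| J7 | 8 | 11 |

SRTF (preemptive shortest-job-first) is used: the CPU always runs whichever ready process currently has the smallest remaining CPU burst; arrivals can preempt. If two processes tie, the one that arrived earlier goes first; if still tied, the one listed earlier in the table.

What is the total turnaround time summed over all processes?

217

Schedule: | idle 0-3 | J1 3-8 | J4 8-13 | J1 13-19 | J3 19-27 | J7 27-35 | J5 35-45 | J2 45-58 | J6 58-71 |
Completion: J1=19  J2=58  J3=27  J4=13  J5=45  J6=71  J7=35
Turnaround = completion − arrival: J1=16, J2=54, J3=21, J4=5, J5=36, J6=61, J7=24
Total turnaround = 16 + 54 + 21 + 5 + 36 + 61 + 24 = 217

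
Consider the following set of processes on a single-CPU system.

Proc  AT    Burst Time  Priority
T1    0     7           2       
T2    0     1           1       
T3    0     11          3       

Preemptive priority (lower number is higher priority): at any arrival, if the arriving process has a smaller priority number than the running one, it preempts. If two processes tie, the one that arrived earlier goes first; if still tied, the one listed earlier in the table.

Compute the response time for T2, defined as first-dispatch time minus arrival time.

0

Gantt: | T2 0-1 | T1 1-8 | T3 8-19 |
Completion: T1=8  T2=1  T3=19
Response(T2) = first start − arrival = 0 − 0 = 0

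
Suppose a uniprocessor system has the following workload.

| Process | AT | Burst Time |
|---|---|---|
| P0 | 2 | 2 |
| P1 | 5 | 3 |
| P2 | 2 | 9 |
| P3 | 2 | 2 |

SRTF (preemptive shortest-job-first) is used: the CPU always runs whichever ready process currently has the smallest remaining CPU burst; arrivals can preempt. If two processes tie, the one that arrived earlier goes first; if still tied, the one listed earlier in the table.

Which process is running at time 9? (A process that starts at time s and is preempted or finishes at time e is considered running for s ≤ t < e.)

P2

Schedule: | idle 0-2 | P0 2-4 | P3 4-6 | P1 6-9 | P2 9-18 |
Completion: P0=4  P1=9  P2=18  P3=6
Turnaround (C−A): P0=2  P1=4  P2=16  P3=4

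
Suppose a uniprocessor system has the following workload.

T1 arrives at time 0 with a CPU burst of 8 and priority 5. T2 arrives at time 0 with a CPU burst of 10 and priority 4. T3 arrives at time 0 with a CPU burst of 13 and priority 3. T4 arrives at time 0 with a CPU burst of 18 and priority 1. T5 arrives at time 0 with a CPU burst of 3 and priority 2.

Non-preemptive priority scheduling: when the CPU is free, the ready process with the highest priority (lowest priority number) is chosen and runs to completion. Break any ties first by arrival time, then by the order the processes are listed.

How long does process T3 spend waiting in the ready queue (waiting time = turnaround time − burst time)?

21

Timeline: | T4 0-18 | T5 18-21 | T3 21-34 | T2 34-44 | T1 44-52 |
Completion: T1=52  T2=44  T3=34  T4=18  T5=21
Waiting(T3) = turnaround − burst = 34 − 13 = 21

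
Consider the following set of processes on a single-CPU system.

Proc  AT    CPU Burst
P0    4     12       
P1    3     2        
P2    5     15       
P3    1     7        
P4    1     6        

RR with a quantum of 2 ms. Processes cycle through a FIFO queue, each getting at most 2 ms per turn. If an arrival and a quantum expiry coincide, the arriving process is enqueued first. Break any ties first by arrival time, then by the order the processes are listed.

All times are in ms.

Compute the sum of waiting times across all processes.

79

Gantt: | idle 0-1 | P3 1-3 | P4 3-5 | P1 5-7 | P3 7-9 | P0 9-11 | P2 11-13 | P4 13-15 | P3 15-17 | P0 17-19 | P2 19-21 | P4 21-23 | P3 23-24 | P0 24-26 | P2 26-28 | P0 28-30 | P2 30-32 | P0 32-34 | P2 34-36 | P0 36-38 | P2 38-43 |
Completion: P0=38  P1=7  P2=43  P3=24  P4=23
Turnaround (C−A): P0=34  P1=4  P2=38  P3=23  P4=22
Waiting = turnaround − burst: P0=22, P1=2, P2=23, P3=16, P4=16
Total waiting = 22 + 2 + 23 + 16 + 16 = 79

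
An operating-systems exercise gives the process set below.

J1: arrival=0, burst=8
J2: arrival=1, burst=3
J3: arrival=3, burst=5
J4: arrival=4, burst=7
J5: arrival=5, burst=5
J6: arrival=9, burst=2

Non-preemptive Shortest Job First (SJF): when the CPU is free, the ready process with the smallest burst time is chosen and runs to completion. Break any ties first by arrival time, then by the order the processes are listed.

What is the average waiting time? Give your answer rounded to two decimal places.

8.50

Timeline: | J1 0-8 | J2 8-11 | J6 11-13 | J3 13-18 | J5 18-23 | J4 23-30 |
Completion: J1=8  J2=11  J3=18  J4=30  J5=23  J6=13
Turnaround (C−A): J1=8  J2=10  J3=15  J4=26  J5=18  J6=4
Waiting times: J1=0, J2=7, J3=10, J4=19, J5=13, J6=2
Average waiting = (0+7+10+19+13+2) / 6 = 51/6 = 8.50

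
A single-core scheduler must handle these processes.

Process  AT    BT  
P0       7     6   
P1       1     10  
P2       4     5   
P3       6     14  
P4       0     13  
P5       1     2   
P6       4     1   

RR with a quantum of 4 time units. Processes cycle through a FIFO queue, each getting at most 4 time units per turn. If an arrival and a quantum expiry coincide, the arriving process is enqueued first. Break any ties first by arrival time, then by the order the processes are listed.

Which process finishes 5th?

P1

Gantt: | P4 0-4 | P1 4-8 | P5 8-10 | P2 10-14 | P6 14-15 | P4 15-19 | P3 19-23 | P0 23-27 | P1 27-31 | P2 31-32 | P4 32-36 | P3 36-40 | P0 40-42 | P1 42-44 | P4 44-45 | P3 45-51 |
Completion: P0=42  P1=44  P2=32  P3=51  P4=45  P5=10  P6=15
Finish order: P5 → P6 → P2 → P0 → P1 → P4 → P3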